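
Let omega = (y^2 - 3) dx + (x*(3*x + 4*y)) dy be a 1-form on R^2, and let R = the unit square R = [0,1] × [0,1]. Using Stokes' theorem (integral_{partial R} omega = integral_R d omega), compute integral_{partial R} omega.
integral_(partial R) omega = 4

Stokes: integral_partial_R omega = integral_R d omega with d omega = (∂Q/∂x - ∂P/∂y) dx ∧ dy.
  ∂Q/∂x = 6*x + 4*y
  ∂P/∂y = 2*y
  integrand = ∂Q/∂x - ∂P/∂y = 6*x + 2*y.
Integrating over R: integral_0^1 integral_0^1 (6*x + 2*y) dx dy = 4.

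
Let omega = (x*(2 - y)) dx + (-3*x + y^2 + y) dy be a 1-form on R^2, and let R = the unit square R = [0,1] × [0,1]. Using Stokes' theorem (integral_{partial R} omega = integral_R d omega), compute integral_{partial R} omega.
integral_(partial R) omega = -5/2

Stokes: integral_partial_R omega = integral_R d omega with d omega = (∂Q/∂x - ∂P/∂y) dx ∧ dy.
  ∂Q/∂x = -3
  ∂P/∂y = -x
  integrand = ∂Q/∂x - ∂P/∂y = x - 3.
Integrating over R: integral_0^1 integral_0^1 (x - 3) dx dy = -5/2.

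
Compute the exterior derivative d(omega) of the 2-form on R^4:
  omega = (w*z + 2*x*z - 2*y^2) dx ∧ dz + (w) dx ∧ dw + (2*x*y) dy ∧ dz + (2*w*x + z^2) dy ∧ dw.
d(omega) = (6*y) dx ∧ dy ∧ dz + (z) dx ∧ dz ∧ dw + (2*w) dx ∧ dy ∧ dw + (-2*z) dy ∧ dz ∧ dw

For a 2-form omega = sum_{i<j} g_{ij} dx_i ∧ dx_j, the exterior derivative is
  d(omega) = sum_{i<j} d(g_{ij}) ∧ dx_i ∧ dx_j = sum_{i<j, k} (∂g_{ij}/∂x_k) dx_k ∧ dx_i ∧ dx_j.
Expand each term, using dx_k ∧ dx_i ∧ dx_j = sgn(permutation) dx_{(a)} ∧ dx_{(b)} ∧ dx_{(c)} with (a < b < c) sorted:
  d(w*z + 2*x*z - 2*y^2) includes (∂/∂y)(w*z + 2*x*z - 2*y^2) dy = (-4*y) dy, which multiplied by dx ∧ dz gives (4*y) dx ∧ dy ∧ dz
  d(w*z + 2*x*z - 2*y^2) includes (∂/∂w)(w*z + 2*x*z - 2*y^2) dw = (z) dw, which multiplied by dx ∧ dz gives (z) dx ∧ dz ∧ dw
  d(2*x*y) includes (∂/∂x)(2*x*y) dx = (2*y) dx, which multiplied by dy ∧ dz gives (2*y) dx ∧ dy ∧ dz
  d(2*w*x + z^2) includes (∂/∂x)(2*w*x + z^2) dx = (2*w) dx, which multiplied by dy ∧ dw gives (2*w) dx ∧ dy ∧ dw
  d(2*w*x + z^2) includes (∂/∂z)(2*w*x + z^2) dz = (2*z) dz, which multiplied by dy ∧ dw gives (-2*z) dy ∧ dz ∧ dw
Collecting like 3-forms: d(omega) = (6*y) dx ∧ dy ∧ dz + (z) dx ∧ dz ∧ dw + (2*w) dx ∧ dy ∧ dw + (-2*z) dy ∧ dz ∧ dw.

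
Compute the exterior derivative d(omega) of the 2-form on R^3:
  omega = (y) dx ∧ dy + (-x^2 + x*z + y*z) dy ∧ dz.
d(omega) = (-2*x + z) dx ∧ dy ∧ dz

For a 2-form omega = sum_{i<j} g_{ij} dx_i ∧ dx_j, the exterior derivative is
  d(omega) = sum_{i<j} d(g_{ij}) ∧ dx_i ∧ dx_j = sum_{i<j, k} (∂g_{ij}/∂x_k) dx_k ∧ dx_i ∧ dx_j.
Expand each term, using dx_k ∧ dx_i ∧ dx_j = sgn(permutation) dx_{(a)} ∧ dx_{(b)} ∧ dx_{(c)} with (a < b < c) sorted:
  d(-x^2 + x*z + y*z) includes (∂/∂x)(-x^2 + x*z + y*z) dx = (-2*x + z) dx, which multiplied by dy ∧ dz gives (-2*x + z) dx ∧ dy ∧ dz
Collecting like 3-forms: d(omega) = (-2*x + z) dx ∧ dy ∧ dz.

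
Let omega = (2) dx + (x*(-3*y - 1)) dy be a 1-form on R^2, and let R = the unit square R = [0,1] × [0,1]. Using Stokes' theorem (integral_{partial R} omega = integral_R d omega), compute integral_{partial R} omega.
integral_(partial R) omega = -5/2

Stokes: integral_partial_R omega = integral_R d omega with d omega = (∂Q/∂x - ∂P/∂y) dx ∧ dy.
  ∂Q/∂x = -3*y - 1
  ∂P/∂y = 0
  integrand = ∂Q/∂x - ∂P/∂y = -3*y - 1.
Integrating over R: integral_0^1 integral_0^1 (-3*y - 1) dx dy = -5/2.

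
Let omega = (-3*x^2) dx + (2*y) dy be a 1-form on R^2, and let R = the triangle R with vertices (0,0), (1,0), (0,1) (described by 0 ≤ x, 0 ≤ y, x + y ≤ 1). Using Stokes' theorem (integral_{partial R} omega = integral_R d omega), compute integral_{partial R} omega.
integral_(partial R) omega = 0

Stokes: integral_partial_R omega = integral_R d omega with d omega = (∂Q/∂x - ∂P/∂y) dx ∧ dy.
  ∂Q/∂x = 0
  ∂P/∂y = 0
  integrand = ∂Q/∂x - ∂P/∂y = 0.
Integrating over R: integral_0^1 integral_0^{1-x} (0) dy dx = 0.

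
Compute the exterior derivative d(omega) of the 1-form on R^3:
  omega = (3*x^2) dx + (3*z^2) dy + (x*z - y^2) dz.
d(omega) = (z) dx ∧ dz + (-2*y - 6*z) dy ∧ dz

For a 1-form omega = sum_i f_i dx_i, the exterior derivative is
  d(omega) = sum_{i < j} (∂f_j/∂x_i - ∂f_i/∂x_j) dx_i ∧ dx_j.
  coefficient of dx ∧ dz: ∂f_3/∂x - ∂f_1/∂z = ∂(x*z - y^2)/∂x - ∂(3*x^2)/∂z = z
  coefficient of dy ∧ dz: ∂f_3/∂y - ∂f_2/∂z = ∂(x*z - y^2)/∂y - ∂(3*z^2)/∂z = -2*y - 6*z
Assembling: d(omega) = (z) dx ∧ dz + (-2*y - 6*z) dy ∧ dz.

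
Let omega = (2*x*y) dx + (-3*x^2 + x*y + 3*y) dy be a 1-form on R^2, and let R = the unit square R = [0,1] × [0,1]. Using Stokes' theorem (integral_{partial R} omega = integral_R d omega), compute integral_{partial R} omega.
integral_(partial R) omega = -7/2

Stokes: integral_partial_R omega = integral_R d omega with d omega = (∂Q/∂x - ∂P/∂y) dx ∧ dy.
  ∂Q/∂x = -6*x + y
  ∂P/∂y = 2*x
  integrand = ∂Q/∂x - ∂P/∂y = -8*x + y.
Integrating over R: integral_0^1 integral_0^1 (-8*x + y) dx dy = -7/2.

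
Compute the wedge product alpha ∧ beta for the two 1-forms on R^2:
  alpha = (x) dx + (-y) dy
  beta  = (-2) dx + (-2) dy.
alpha ∧ beta = (-2*x - 2*y) dx ∧ dy

Distribute the wedge, using dx_i ∧ dx_j = -dx_j ∧ dx_i and dx_i ∧ dx_i = 0. For each pair (i, j) with i < j, the coefficient of dx_i ∧ dx_j in alpha ∧ beta is (alpha_i * beta_j - alpha_j * beta_i). Collecting: alpha ∧ beta = (-2*x - 2*y) dx ∧ dy.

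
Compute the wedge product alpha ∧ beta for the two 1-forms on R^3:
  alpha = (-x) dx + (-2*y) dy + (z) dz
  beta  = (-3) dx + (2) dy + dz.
alpha ∧ beta = (-2*x - 6*y) dx ∧ dy + (-x + 3*z) dx ∧ dz + (-2*y - 2*z) dy ∧ dz

Distribute the wedge, using dx_i ∧ dx_j = -dx_j ∧ dx_i and dx_i ∧ dx_i = 0. For each pair (i, j) with i < j, the coefficient of dx_i ∧ dx_j in alpha ∧ beta is (alpha_i * beta_j - alpha_j * beta_i). Collecting: alpha ∧ beta = (-2*x - 6*y) dx ∧ dy + (-x + 3*z) dx ∧ dz + (-2*y - 2*z) dy ∧ dz.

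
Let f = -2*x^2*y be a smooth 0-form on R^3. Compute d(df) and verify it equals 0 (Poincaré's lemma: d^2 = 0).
d(df) = 0

Step 1: df = sum_i (∂f/∂x_i) dx_i = (-4*x*y) dx + (-2*x^2) dy + (0) dz.
Step 2: Apply d again. Using the 1-form formula, the coefficient of dx ∧ dy in d(df) is ∂^2 f/∂x ∂y - ∂^2 f/∂y ∂x = (-4*x) - (-4*x) = 0 (equality of mixed partials for smooth f).
Similarly for dx ∧ dz and dy ∧ dz — all coefficients vanish. So d(df) = 0.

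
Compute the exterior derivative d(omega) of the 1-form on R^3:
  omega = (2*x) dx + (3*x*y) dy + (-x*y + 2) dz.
d(omega) = (3*y) dx ∧ dy + (-y) dx ∧ dz + (-x) dy ∧ dz

For a 1-form omega = sum_i f_i dx_i, the exterior derivative is
  d(omega) = sum_{i < j} (∂f_j/∂x_i - ∂f_i/∂x_j) dx_i ∧ dx_j.
  coefficient of dx ∧ dy: ∂f_2/∂x - ∂f_1/∂y = ∂(3*x*y)/∂x - ∂(2*x)/∂y = 3*y
  coefficient of dx ∧ dz: ∂f_3/∂x - ∂f_1/∂z = ∂(-x*y + 2)/∂x - ∂(2*x)/∂z = -y
  coefficient of dy ∧ dz: ∂f_3/∂y - ∂f_2/∂z = ∂(-x*y + 2)/∂y - ∂(3*x*y)/∂z = -x
Assembling: d(omega) = (3*y) dx ∧ dy + (-y) dx ∧ dz + (-x) dy ∧ dz.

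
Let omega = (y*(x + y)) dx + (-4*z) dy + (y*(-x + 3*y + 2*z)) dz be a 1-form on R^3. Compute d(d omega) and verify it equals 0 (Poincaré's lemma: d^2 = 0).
d(d omega) = 0

Step 1: d omega = sum_{i<j} (∂f_j/∂x_i - ∂f_i/∂x_j) dx_i ∧ dx_j:
  coeff of dx ∧ dy: -x - 2*y
  coeff of dx ∧ dz: -y
  coeff of dy ∧ dz: -x + 6*y + 2*z + 4
Step 2: Apply d again to each 2-form coefficient. The only possible 3-form in R^3 is dx ∧ dy ∧ dz, with coefficient
  ∂(coeff of dy∧dz)/∂x - ∂(coeff of dx∧dz)/∂y + ∂(coeff of dx∧dy)/∂z
  = ∂/∂x (-x + 6*y + 2*z + 4) - ∂/∂y (-y) + ∂/∂z (-x - 2*y).
Each of these terms simplifies to sums of mixed partials that cancel in pairs. The result is 0 (by equality of mixed partials for smooth functions — Schwarz / Clairaut).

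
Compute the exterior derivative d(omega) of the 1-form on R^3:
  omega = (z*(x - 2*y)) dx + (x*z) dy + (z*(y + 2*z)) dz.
d(omega) = (3*z) dx ∧ dy + (-x + 2*y) dx ∧ dz + (-x + z) dy ∧ dz

For a 1-form omega = sum_i f_i dx_i, the exterior derivative is
  d(omega) = sum_{i < j} (∂f_j/∂x_i - ∂f_i/∂x_j) dx_i ∧ dx_j.
  coefficient of dx ∧ dy: ∂f_2/∂x - ∂f_1/∂y = ∂(x*z)/∂x - ∂(z*(x - 2*y))/∂y = 3*z
  coefficient of dx ∧ dz: ∂f_3/∂x - ∂f_1/∂z = ∂(z*(y + 2*z))/∂x - ∂(z*(x - 2*y))/∂z = -x + 2*y
  coefficient of dy ∧ dz: ∂f_3/∂y - ∂f_2/∂z = ∂(z*(y + 2*z))/∂y - ∂(x*z)/∂z = -x + z
Assembling: d(omega) = (3*z) dx ∧ dy + (-x + 2*y) dx ∧ dz + (-x + z) dy ∧ dz.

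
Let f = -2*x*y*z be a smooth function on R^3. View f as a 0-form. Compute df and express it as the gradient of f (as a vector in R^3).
df = (-2*y*z) dx + (-2*x*z) dy + (-2*x*y) dz; grad f = (-2*y*z, -2*x*z, -2*x*y)

For a 0-form f, d f = (∂f/∂x) dx + (∂f/∂y) dy + (∂f/∂z) dz. The components of the vector representation are exactly the entries of grad f in Cartesian coordinates:
  ∂f/∂x = -2*y*z
  ∂f/∂y = -2*x*z
  ∂f/∂z = -2*x*y.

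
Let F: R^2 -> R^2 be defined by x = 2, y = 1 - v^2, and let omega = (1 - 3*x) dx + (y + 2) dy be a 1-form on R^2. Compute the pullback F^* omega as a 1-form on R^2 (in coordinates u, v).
F^* omega = (2*v*(v^2 - 3)) dv

Using F^*(f dg) = (f ∘ F) d(g ∘ F), substitute each coordinate x_i by F_i(u, v) in f_i, and replace dx_i by d F_i = (∂F_i/∂u) du + (∂F_i/∂v) dv.
  For the x component: f_1(F) = -5; d F_1 = (0) du + (0) dv
  For the y component: f_2(F) = 3 - v^2; d F_2 = (0) du + (-2*v) dv
Combining and collecting du, dv coefficients:
  coeff of du: 0
  coeff of dv: 2*v*(v^2 - 3)
F^* omega = (2*v*(v^2 - 3)) dv.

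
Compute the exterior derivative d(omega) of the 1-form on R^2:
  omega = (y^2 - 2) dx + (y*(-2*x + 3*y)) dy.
d(omega) = (-4*y) dx ∧ dy

For a 1-form omega = sum_i f_i dx_i, the exterior derivative is
  d(omega) = sum_{i < j} (∂f_j/∂x_i - ∂f_i/∂x_j) dx_i ∧ dx_j.
  coefficient of dx ∧ dy: ∂f_2/∂x - ∂f_1/∂y = ∂(y*(-2*x + 3*y))/∂x - ∂(y^2 - 2)/∂y = -4*y
Assembling: d(omega) = (-4*y) dx ∧ dy.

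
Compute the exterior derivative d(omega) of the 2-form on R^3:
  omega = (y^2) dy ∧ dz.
d(omega) = 0

For a 2-form omega = sum_{i<j} g_{ij} dx_i ∧ dx_j, the exterior derivative is
  d(omega) = sum_{i<j} d(g_{ij}) ∧ dx_i ∧ dx_j = sum_{i<j, k} (∂g_{ij}/∂x_k) dx_k ∧ dx_i ∧ dx_j.
Expand each term, using dx_k ∧ dx_i ∧ dx_j = sgn(permutation) dx_{(a)} ∧ dx_{(b)} ∧ dx_{(c)} with (a < b < c) sorted:

Collecting like 3-forms: d(omega) = 0.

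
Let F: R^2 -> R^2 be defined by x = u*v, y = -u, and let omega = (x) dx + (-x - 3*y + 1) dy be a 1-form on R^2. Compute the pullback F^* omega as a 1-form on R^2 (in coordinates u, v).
F^* omega = (u*v^2 + u*v - 3*u - 1) du + (u^2*v) dv

Using F^*(f dg) = (f ∘ F) d(g ∘ F), substitute each coordinate x_i by F_i(u, v) in f_i, and replace dx_i by d F_i = (∂F_i/∂u) du + (∂F_i/∂v) dv.
  For the x component: f_1(F) = u*v; d F_1 = (v) du + (u) dv
  For the y component: f_2(F) = -u*v + 3*u + 1; d F_2 = (-1) du + (0) dv
Combining and collecting du, dv coefficients:
  coeff of du: u*v^2 + u*v - 3*u - 1
  coeff of dv: u^2*v
F^* omega = (u*v^2 + u*v - 3*u - 1) du + (u^2*v) dv.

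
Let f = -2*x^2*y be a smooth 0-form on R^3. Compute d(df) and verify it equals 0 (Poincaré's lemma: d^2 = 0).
d(df) = 0

Step 1: df = sum_i (∂f/∂x_i) dx_i = (-4*x*y) dx + (-2*x^2) dy + (0) dz.
Step 2: Apply d again. Using the 1-form formula, the coefficient of dx ∧ dy in d(df) is ∂^2 f/∂x ∂y - ∂^2 f/∂y ∂x = (-4*x) - (-4*x) = 0 (equality of mixed partials for smooth f).
Similarly for dx ∧ dz and dy ∧ dz — all coefficients vanish. So d(df) = 0.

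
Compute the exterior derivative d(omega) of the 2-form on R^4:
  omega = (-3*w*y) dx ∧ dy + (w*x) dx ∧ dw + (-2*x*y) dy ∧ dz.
d(omega) = (-3*y) dx ∧ dy ∧ dw + (-2*y) dx ∧ dy ∧ dz

For a 2-form omega = sum_{i<j} g_{ij} dx_i ∧ dx_j, the exterior derivative is
  d(omega) = sum_{i<j} d(g_{ij}) ∧ dx_i ∧ dx_j = sum_{i<j, k} (∂g_{ij}/∂x_k) dx_k ∧ dx_i ∧ dx_j.
Expand each term, using dx_k ∧ dx_i ∧ dx_j = sgn(permutation) dx_{(a)} ∧ dx_{(b)} ∧ dx_{(c)} with (a < b < c) sorted:
  d(-3*w*y) includes (∂/∂w)(-3*w*y) dw = (-3*y) dw, which multiplied by dx ∧ dy gives (-3*y) dx ∧ dy ∧ dw
  d(-2*x*y) includes (∂/∂x)(-2*x*y) dx = (-2*y) dx, which multiplied by dy ∧ dz gives (-2*y) dx ∧ dy ∧ dz
Collecting like 3-forms: d(omega) = (-3*y) dx ∧ dy ∧ dw + (-2*y) dx ∧ dy ∧ dz.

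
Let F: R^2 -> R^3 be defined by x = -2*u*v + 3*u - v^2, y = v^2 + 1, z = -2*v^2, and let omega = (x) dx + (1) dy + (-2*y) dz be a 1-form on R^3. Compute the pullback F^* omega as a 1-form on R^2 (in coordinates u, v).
F^* omega = (4*u*v^2 - 12*u*v + 9*u + 2*v^3 - 3*v^2) du + (4*u^2*v - 6*u^2 + 6*u*v^2 - 6*u*v + 10*v^3 + 10*v) dv

Using F^*(f dg) = (f ∘ F) d(g ∘ F), substitute each coordinate x_i by F_i(u, v) in f_i, and replace dx_i by d F_i = (∂F_i/∂u) du + (∂F_i/∂v) dv.
  For the x component: f_1(F) = -2*u*v + 3*u - v^2; d F_1 = (3 - 2*v) du + (-2*u - 2*v) dv
  For the y component: f_2(F) = 1; d F_2 = (0) du + (2*v) dv
  For the z component: f_3(F) = -2*v^2 - 2; d F_3 = (0) du + (-4*v) dv
Combining and collecting du, dv coefficients:
  coeff of du: 4*u*v^2 - 12*u*v + 9*u + 2*v^3 - 3*v^2
  coeff of dv: 4*u^2*v - 6*u^2 + 6*u*v^2 - 6*u*v + 10*v^3 + 10*v
F^* omega = (4*u*v^2 - 12*u*v + 9*u + 2*v^3 - 3*v^2) du + (4*u^2*v - 6*u^2 + 6*u*v^2 - 6*u*v + 10*v^3 + 10*v) dv.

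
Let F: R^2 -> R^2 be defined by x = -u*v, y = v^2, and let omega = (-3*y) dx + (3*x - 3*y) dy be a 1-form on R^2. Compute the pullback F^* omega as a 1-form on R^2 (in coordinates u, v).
F^* omega = (3*v^3) du + (3*v^2*(-u - 2*v)) dv

Using F^*(f dg) = (f ∘ F) d(g ∘ F), substitute each coordinate x_i by F_i(u, v) in f_i, and replace dx_i by d F_i = (∂F_i/∂u) du + (∂F_i/∂v) dv.
  For the x component: f_1(F) = -3*v^2; d F_1 = (-v) du + (-u) dv
  For the y component: f_2(F) = 3*v*(-u - v); d F_2 = (0) du + (2*v) dv
Combining and collecting du, dv coefficients:
  coeff of du: 3*v^3
  coeff of dv: 3*v^2*(-u - 2*v)
F^* omega = (3*v^3) du + (3*v^2*(-u - 2*v)) dv.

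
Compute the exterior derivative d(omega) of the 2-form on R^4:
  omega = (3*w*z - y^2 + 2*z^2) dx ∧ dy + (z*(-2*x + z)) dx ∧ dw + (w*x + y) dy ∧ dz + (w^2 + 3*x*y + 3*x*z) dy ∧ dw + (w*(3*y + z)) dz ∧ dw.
d(omega) = (4*w + 4*z) dx ∧ dy ∧ dz + (3*y + 6*z) dx ∧ dy ∧ dw + (2*x - 2*z) dx ∧ dz ∧ dw + (3*w - 2*x) dy ∧ dz ∧ dw

For a 2-form omega = sum_{i<j} g_{ij} dx_i ∧ dx_j, the exterior derivative is
  d(omega) = sum_{i<j} d(g_{ij}) ∧ dx_i ∧ dx_j = sum_{i<j, k} (∂g_{ij}/∂x_k) dx_k ∧ dx_i ∧ dx_j.
Expand each term, using dx_k ∧ dx_i ∧ dx_j = sgn(permutation) dx_{(a)} ∧ dx_{(b)} ∧ dx_{(c)} with (a < b < c) sorted:
  d(3*w*z - y^2 + 2*z^2) includes (∂/∂z)(3*w*z - y^2 + 2*z^2) dz = (3*w + 4*z) dz, which multiplied by dx ∧ dy gives (3*w + 4*z) dx ∧ dy ∧ dz
  d(3*w*z - y^2 + 2*z^2) includes (∂/∂w)(3*w*z - y^2 + 2*z^2) dw = (3*z) dw, which multiplied by dx ∧ dy gives (3*z) dx ∧ dy ∧ dw
  d(z*(-2*x + z)) includes (∂/∂z)(z*(-2*x + z)) dz = (-2*x + 2*z) dz, which multiplied by dx ∧ dw gives (2*x - 2*z) dx ∧ dz ∧ dw
  d(w*x + y) includes (∂/∂x)(w*x + y) dx = (w) dx, which multiplied by dy ∧ dz gives (w) dx ∧ dy ∧ dz
  d(w*x + y) includes (∂/∂w)(w*x + y) dw = (x) dw, which multiplied by dy ∧ dz gives (x) dy ∧ dz ∧ dw
  d(w^2 + 3*x*y + 3*x*z) includes (∂/∂x)(w^2 + 3*x*y + 3*x*z) dx = (3*y + 3*z) dx, which multiplied by dy ∧ dw gives (3*y + 3*z) dx ∧ dy ∧ dw
  d(w^2 + 3*x*y + 3*x*z) includes (∂/∂z)(w^2 + 3*x*y + 3*x*z) dz = (3*x) dz, which multiplied by dy ∧ dw gives (-3*x) dy ∧ dz ∧ dw
  d(w*(3*y + z)) includes (∂/∂y)(w*(3*y + z)) dy = (3*w) dy, which multiplied by dz ∧ dw gives (3*w) dy ∧ dz ∧ dw
Collecting like 3-forms: d(omega) = (4*w + 4*z) dx ∧ dy ∧ dz + (3*y + 6*z) dx ∧ dy ∧ dw + (2*x - 2*z) dx ∧ dz ∧ dw + (3*w - 2*x) dy ∧ dz ∧ dw.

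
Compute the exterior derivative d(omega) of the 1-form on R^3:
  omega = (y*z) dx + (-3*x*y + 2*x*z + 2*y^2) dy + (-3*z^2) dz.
d(omega) = (-3*y + z) dx ∧ dy + (-y) dx ∧ dz + (-2*x) dy ∧ dz

For a 1-form omega = sum_i f_i dx_i, the exterior derivative is
  d(omega) = sum_{i < j} (∂f_j/∂x_i - ∂f_i/∂x_j) dx_i ∧ dx_j.
  coefficient of dx ∧ dy: ∂f_2/∂x - ∂f_1/∂y = ∂(-3*x*y + 2*x*z + 2*y^2)/∂x - ∂(y*z)/∂y = -3*y + z
  coefficient of dx ∧ dz: ∂f_3/∂x - ∂f_1/∂z = ∂(-3*z^2)/∂x - ∂(y*z)/∂z = -y
  coefficient of dy ∧ dz: ∂f_3/∂y - ∂f_2/∂z = ∂(-3*z^2)/∂y - ∂(-3*x*y + 2*x*z + 2*y^2)/∂z = -2*x
Assembling: d(omega) = (-3*y + z) dx ∧ dy + (-y) dx ∧ dz + (-2*x) dy ∧ dz.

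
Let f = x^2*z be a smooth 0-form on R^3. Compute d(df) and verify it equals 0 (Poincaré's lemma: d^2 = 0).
d(df) = 0

Step 1: df = sum_i (∂f/∂x_i) dx_i = (2*x*z) dx + (0) dy + (x^2) dz.
Step 2: Apply d again. Using the 1-form formula, the coefficient of dx ∧ dy in d(df) is ∂^2 f/∂x ∂y - ∂^2 f/∂y ∂x = (0) - (0) = 0 (equality of mixed partials for smooth f).
Similarly for dx ∧ dz and dy ∧ dz — all coefficients vanish. So d(df) = 0.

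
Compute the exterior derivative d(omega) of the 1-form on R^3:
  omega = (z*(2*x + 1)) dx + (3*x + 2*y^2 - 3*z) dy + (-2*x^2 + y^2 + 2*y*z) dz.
d(omega) = (3) dx ∧ dy + (-6*x - 1) dx ∧ dz + (2*y + 2*z + 3) dy ∧ dz

For a 1-form omega = sum_i f_i dx_i, the exterior derivative is
  d(omega) = sum_{i < j} (∂f_j/∂x_i - ∂f_i/∂x_j) dx_i ∧ dx_j.
  coefficient of dx ∧ dy: ∂f_2/∂x - ∂f_1/∂y = ∂(3*x + 2*y^2 - 3*z)/∂x - ∂(z*(2*x + 1))/∂y = 3
  coefficient of dx ∧ dz: ∂f_3/∂x - ∂f_1/∂z = ∂(-2*x^2 + y^2 + 2*y*z)/∂x - ∂(z*(2*x + 1))/∂z = -6*x - 1
  coefficient of dy ∧ dz: ∂f_3/∂y - ∂f_2/∂z = ∂(-2*x^2 + y^2 + 2*y*z)/∂y - ∂(3*x + 2*y^2 - 3*z)/∂z = 2*y + 2*z + 3
Assembling: d(omega) = (3) dx ∧ dy + (-6*x - 1) dx ∧ dz + (2*y + 2*z + 3) dy ∧ dz.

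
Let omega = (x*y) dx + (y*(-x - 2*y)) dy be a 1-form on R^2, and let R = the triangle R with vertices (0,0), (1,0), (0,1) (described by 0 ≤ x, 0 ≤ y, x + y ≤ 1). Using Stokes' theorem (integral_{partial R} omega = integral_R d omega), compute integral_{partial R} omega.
integral_(partial R) omega = -1/3

Stokes: integral_partial_R omega = integral_R d omega with d omega = (∂Q/∂x - ∂P/∂y) dx ∧ dy.
  ∂Q/∂x = -y
  ∂P/∂y = x
  integrand = ∂Q/∂x - ∂P/∂y = -x - y.
Integrating over R: integral_0^1 integral_0^{1-x} (-x - y) dy dx = -1/3.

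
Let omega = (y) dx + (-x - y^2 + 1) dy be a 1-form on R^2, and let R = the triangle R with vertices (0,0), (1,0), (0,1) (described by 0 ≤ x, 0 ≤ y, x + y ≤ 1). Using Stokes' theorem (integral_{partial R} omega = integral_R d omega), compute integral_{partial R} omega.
integral_(partial R) omega = -1

Stokes: integral_partial_R omega = integral_R d omega with d omega = (∂Q/∂x - ∂P/∂y) dx ∧ dy.
  ∂Q/∂x = -1
  ∂P/∂y = 1
  integrand = ∂Q/∂x - ∂P/∂y = -2.
Integrating over R: integral_0^1 integral_0^{1-x} (-2) dy dx = -1.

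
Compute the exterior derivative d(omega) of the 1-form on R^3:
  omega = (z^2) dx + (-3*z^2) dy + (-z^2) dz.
d(omega) = (-2*z) dx ∧ dz + (6*z) dy ∧ dz

For a 1-form omega = sum_i f_i dx_i, the exterior derivative is
  d(omega) = sum_{i < j} (∂f_j/∂x_i - ∂f_i/∂x_j) dx_i ∧ dx_j.
  coefficient of dx ∧ dz: ∂f_3/∂x - ∂f_1/∂z = ∂(-z^2)/∂x - ∂(z^2)/∂z = -2*z
  coefficient of dy ∧ dz: ∂f_3/∂y - ∂f_2/∂z = ∂(-z^2)/∂y - ∂(-3*z^2)/∂z = 6*z
Assembling: d(omega) = (-2*z) dx ∧ dz + (6*z) dy ∧ dz.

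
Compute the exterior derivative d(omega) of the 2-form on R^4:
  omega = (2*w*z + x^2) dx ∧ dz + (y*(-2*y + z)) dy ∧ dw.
d(omega) = (2*z) dx ∧ dz ∧ dw + (-y) dy ∧ dz ∧ dw

For a 2-form omega = sum_{i<j} g_{ij} dx_i ∧ dx_j, the exterior derivative is
  d(omega) = sum_{i<j} d(g_{ij}) ∧ dx_i ∧ dx_j = sum_{i<j, k} (∂g_{ij}/∂x_k) dx_k ∧ dx_i ∧ dx_j.
Expand each term, using dx_k ∧ dx_i ∧ dx_j = sgn(permutation) dx_{(a)} ∧ dx_{(b)} ∧ dx_{(c)} with (a < b < c) sorted:
  d(2*w*z + x^2) includes (∂/∂w)(2*w*z + x^2) dw = (2*z) dw, which multiplied by dx ∧ dz gives (2*z) dx ∧ dz ∧ dw
  d(y*(-2*y + z)) includes (∂/∂z)(y*(-2*y + z)) dz = (y) dz, which multiplied by dy ∧ dw gives (-y) dy ∧ dz ∧ dw
Collecting like 3-forms: d(omega) = (2*z) dx ∧ dz ∧ dw + (-y) dy ∧ dz ∧ dw.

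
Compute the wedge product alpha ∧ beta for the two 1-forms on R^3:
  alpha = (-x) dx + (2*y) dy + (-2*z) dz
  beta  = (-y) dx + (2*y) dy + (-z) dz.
alpha ∧ beta = (2*y*(-x + y)) dx ∧ dy + (z*(x - 2*y)) dx ∧ dz + (2*y*z) dy ∧ dz

Distribute the wedge, using dx_i ∧ dx_j = -dx_j ∧ dx_i and dx_i ∧ dx_i = 0. For each pair (i, j) with i < j, the coefficient of dx_i ∧ dx_j in alpha ∧ beta is (alpha_i * beta_j - alpha_j * beta_i). Collecting: alpha ∧ beta = (2*y*(-x + y)) dx ∧ dy + (z*(x - 2*y)) dx ∧ dz + (2*y*z) dy ∧ dz.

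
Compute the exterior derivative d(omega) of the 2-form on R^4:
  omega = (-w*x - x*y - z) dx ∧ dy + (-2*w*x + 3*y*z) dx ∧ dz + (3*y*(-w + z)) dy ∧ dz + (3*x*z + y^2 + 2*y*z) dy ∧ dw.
d(omega) = (-3*z - 1) dx ∧ dy ∧ dz + (-x + 3*z) dx ∧ dy ∧ dw + (-2*x) dx ∧ dz ∧ dw + (-3*x - 5*y) dy ∧ dz ∧ dw

For a 2-form omega = sum_{i<j} g_{ij} dx_i ∧ dx_j, the exterior derivative is
  d(omega) = sum_{i<j} d(g_{ij}) ∧ dx_i ∧ dx_j = sum_{i<j, k} (∂g_{ij}/∂x_k) dx_k ∧ dx_i ∧ dx_j.
Expand each term, using dx_k ∧ dx_i ∧ dx_j = sgn(permutation) dx_{(a)} ∧ dx_{(b)} ∧ dx_{(c)} with (a < b < c) sorted:
  d(-w*x - x*y - z) includes (∂/∂z)(-w*x - x*y - z) dz = (-1) dz, which multiplied by dx ∧ dy gives (-1) dx ∧ dy ∧ dz
  d(-w*x - x*y - z) includes (∂/∂w)(-w*x - x*y - z) dw = (-x) dw, which multiplied by dx ∧ dy gives (-x) dx ∧ dy ∧ dw
  d(-2*w*x + 3*y*z) includes (∂/∂y)(-2*w*x + 3*y*z) dy = (3*z) dy, which multiplied by dx ∧ dz gives (-3*z) dx ∧ dy ∧ dz
  d(-2*w*x + 3*y*z) includes (∂/∂w)(-2*w*x + 3*y*z) dw = (-2*x) dw, which multiplied by dx ∧ dz gives (-2*x) dx ∧ dz ∧ dw
  d(3*y*(-w + z)) includes (∂/∂w)(3*y*(-w + z)) dw = (-3*y) dw, which multiplied by dy ∧ dz gives (-3*y) dy ∧ dz ∧ dw
  d(3*x*z + y^2 + 2*y*z) includes (∂/∂x)(3*x*z + y^2 + 2*y*z) dx = (3*z) dx, which multiplied by dy ∧ dw gives (3*z) dx ∧ dy ∧ dw
  d(3*x*z + y^2 + 2*y*z) includes (∂/∂z)(3*x*z + y^2 + 2*y*z) dz = (3*x + 2*y) dz, which multiplied by dy ∧ dw gives (-3*x - 2*y) dy ∧ dz ∧ dw
Collecting like 3-forms: d(omega) = (-3*z - 1) dx ∧ dy ∧ dz + (-x + 3*z) dx ∧ dy ∧ dw + (-2*x) dx ∧ dz ∧ dw + (-3*x - 5*y) dy ∧ dz ∧ dw.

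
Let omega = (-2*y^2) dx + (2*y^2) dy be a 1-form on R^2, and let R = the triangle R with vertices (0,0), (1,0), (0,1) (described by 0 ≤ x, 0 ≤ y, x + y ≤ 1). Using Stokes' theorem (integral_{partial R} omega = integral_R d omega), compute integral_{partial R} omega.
integral_(partial R) omega = 2/3

Stokes: integral_partial_R omega = integral_R d omega with d omega = (∂Q/∂x - ∂P/∂y) dx ∧ dy.
  ∂Q/∂x = 0
  ∂P/∂y = -4*y
  integrand = ∂Q/∂x - ∂P/∂y = 4*y.
Integrating over R: integral_0^1 integral_0^{1-x} (4*y) dy dx = 2/3.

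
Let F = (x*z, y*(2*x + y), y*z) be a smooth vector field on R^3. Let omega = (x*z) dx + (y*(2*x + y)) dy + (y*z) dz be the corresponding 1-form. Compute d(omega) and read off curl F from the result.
d(omega) = (z) dy ∧ dz + (x) dz ∧ dx + (2*y) dx ∧ dy; curl F = (z, x, 2*y)

d omega = sum_{i<j} (∂f_j/∂x_i - ∂f_i/∂x_j) dx_i ∧ dx_j. Under the identification (dy ∧ dz, dz ∧ dx, dx ∧ dy) ↔ (e_x, e_y, e_z), the coefficients are exactly the components of curl F. Compute:
  ∂R/∂y - ∂Q/∂z = (z) - (0) = z
  ∂P/∂z - ∂R/∂x = (x) - (0) = x
  ∂Q/∂x - ∂P/∂y = (2*y) - (0) = 2*y.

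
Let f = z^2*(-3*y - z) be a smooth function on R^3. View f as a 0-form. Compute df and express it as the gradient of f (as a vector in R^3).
df = (0) dx + (-3*z^2) dy + (3*z*(-2*y - z)) dz; grad f = (0, -3*z^2, 3*z*(-2*y - z))

For a 0-form f, d f = (∂f/∂x) dx + (∂f/∂y) dy + (∂f/∂z) dz. The components of the vector representation are exactly the entries of grad f in Cartesian coordinates:
  ∂f/∂x = 0
  ∂f/∂y = -3*z^2
  ∂f/∂z = 3*z*(-2*y - z).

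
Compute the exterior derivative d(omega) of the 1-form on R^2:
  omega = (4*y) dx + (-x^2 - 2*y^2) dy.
d(omega) = (-2*x - 4) dx ∧ dy

For a 1-form omega = sum_i f_i dx_i, the exterior derivative is
  d(omega) = sum_{i < j} (∂f_j/∂x_i - ∂f_i/∂x_j) dx_i ∧ dx_j.
  coefficient of dx ∧ dy: ∂f_2/∂x - ∂f_1/∂y = ∂(-x^2 - 2*y^2)/∂x - ∂(4*y)/∂y = -2*x - 4
Assembling: d(omega) = (-2*x - 4) dx ∧ dy.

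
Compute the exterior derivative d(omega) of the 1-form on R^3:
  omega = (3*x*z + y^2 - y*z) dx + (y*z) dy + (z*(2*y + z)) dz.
d(omega) = (-2*y + z) dx ∧ dy + (-3*x + y) dx ∧ dz + (-y + 2*z) dy ∧ dz

For a 1-form omega = sum_i f_i dx_i, the exterior derivative is
  d(omega) = sum_{i < j} (∂f_j/∂x_i - ∂f_i/∂x_j) dx_i ∧ dx_j.
  coefficient of dx ∧ dy: ∂f_2/∂x - ∂f_1/∂y = ∂(y*z)/∂x - ∂(3*x*z + y^2 - y*z)/∂y = -2*y + z
  coefficient of dx ∧ dz: ∂f_3/∂x - ∂f_1/∂z = ∂(z*(2*y + z))/∂x - ∂(3*x*z + y^2 - y*z)/∂z = -3*x + y
  coefficient of dy ∧ dz: ∂f_3/∂y - ∂f_2/∂z = ∂(z*(2*y + z))/∂y - ∂(y*z)/∂z = -y + 2*z
Assembling: d(omega) = (-2*y + z) dx ∧ dy + (-3*x + y) dx ∧ dz + (-y + 2*z) dy ∧ dz.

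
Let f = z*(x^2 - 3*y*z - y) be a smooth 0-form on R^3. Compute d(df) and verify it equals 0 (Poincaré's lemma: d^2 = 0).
d(df) = 0

Step 1: df = sum_i (∂f/∂x_i) dx_i = (2*x*z) dx + (z*(-3*z - 1)) dy + (x^2 - 6*y*z - y) dz.
Step 2: Apply d again. Using the 1-form formula, the coefficient of dx ∧ dy in d(df) is ∂^2 f/∂x ∂y - ∂^2 f/∂y ∂x = (0) - (0) = 0 (equality of mixed partials for smooth f).
Similarly for dx ∧ dz and dy ∧ dz — all coefficients vanish. So d(df) = 0.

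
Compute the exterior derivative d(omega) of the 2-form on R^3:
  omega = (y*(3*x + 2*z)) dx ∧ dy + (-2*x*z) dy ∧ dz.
d(omega) = (2*y - 2*z) dx ∧ dy ∧ dz

For a 2-form omega = sum_{i<j} g_{ij} dx_i ∧ dx_j, the exterior derivative is
  d(omega) = sum_{i<j} d(g_{ij}) ∧ dx_i ∧ dx_j = sum_{i<j, k} (∂g_{ij}/∂x_k) dx_k ∧ dx_i ∧ dx_j.
Expand each term, using dx_k ∧ dx_i ∧ dx_j = sgn(permutation) dx_{(a)} ∧ dx_{(b)} ∧ dx_{(c)} with (a < b < c) sorted:
  d(y*(3*x + 2*z)) includes (∂/∂z)(y*(3*x + 2*z)) dz = (2*y) dz, which multiplied by dx ∧ dy gives (2*y) dx ∧ dy ∧ dz
  d(-2*x*z) includes (∂/∂x)(-2*x*z) dx = (-2*z) dx, which multiplied by dy ∧ dz gives (-2*z) dx ∧ dy ∧ dz
Collecting like 3-forms: d(omega) = (2*y - 2*z) dx ∧ dy ∧ dz.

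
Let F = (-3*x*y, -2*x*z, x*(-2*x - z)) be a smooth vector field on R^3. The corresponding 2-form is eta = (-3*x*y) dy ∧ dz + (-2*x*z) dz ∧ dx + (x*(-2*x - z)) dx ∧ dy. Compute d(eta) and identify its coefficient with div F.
d(eta) = (-x - 3*y) dx ∧ dy ∧ dz; div F = -x - 3*y

For a 2-form in R^3 of the form above, applying d gives a 3-form with coefficient ∂P/∂x + ∂Q/∂y + ∂R/∂z:
  ∂P/∂x = -3*y
  ∂Q/∂y = 0
  ∂R/∂z = -x
Sum = -x - 3*y, which is exactly div F.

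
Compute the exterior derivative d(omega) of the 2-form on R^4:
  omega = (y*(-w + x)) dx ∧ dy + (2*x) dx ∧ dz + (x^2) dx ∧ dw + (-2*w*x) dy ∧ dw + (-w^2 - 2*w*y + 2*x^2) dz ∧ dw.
d(omega) = (-2*w - y) dx ∧ dy ∧ dw + (4*x) dx ∧ dz ∧ dw + (-2*w) dy ∧ dz ∧ dw

For a 2-form omega = sum_{i<j} g_{ij} dx_i ∧ dx_j, the exterior derivative is
  d(omega) = sum_{i<j} d(g_{ij}) ∧ dx_i ∧ dx_j = sum_{i<j, k} (∂g_{ij}/∂x_k) dx_k ∧ dx_i ∧ dx_j.
Expand each term, using dx_k ∧ dx_i ∧ dx_j = sgn(permutation) dx_{(a)} ∧ dx_{(b)} ∧ dx_{(c)} with (a < b < c) sorted:
  d(y*(-w + x)) includes (∂/∂w)(y*(-w + x)) dw = (-y) dw, which multiplied by dx ∧ dy gives (-y) dx ∧ dy ∧ dw
  d(-2*w*x) includes (∂/∂x)(-2*w*x) dx = (-2*w) dx, which multiplied by dy ∧ dw gives (-2*w) dx ∧ dy ∧ dw
  d(-w^2 - 2*w*y + 2*x^2) includes (∂/∂x)(-w^2 - 2*w*y + 2*x^2) dx = (4*x) dx, which multiplied by dz ∧ dw gives (4*x) dx ∧ dz ∧ dw
  d(-w^2 - 2*w*y + 2*x^2) includes (∂/∂y)(-w^2 - 2*w*y + 2*x^2) dy = (-2*w) dy, which multiplied by dz ∧ dw gives (-2*w) dy ∧ dz ∧ dw
Collecting like 3-forms: d(omega) = (-2*w - y) dx ∧ dy ∧ dw + (4*x) dx ∧ dz ∧ dw + (-2*w) dy ∧ dz ∧ dw.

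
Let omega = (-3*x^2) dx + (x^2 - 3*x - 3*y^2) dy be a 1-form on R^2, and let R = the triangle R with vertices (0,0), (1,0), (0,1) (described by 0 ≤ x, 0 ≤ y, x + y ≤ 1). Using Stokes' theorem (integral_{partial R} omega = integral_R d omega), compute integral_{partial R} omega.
integral_(partial R) omega = -7/6

Stokes: integral_partial_R omega = integral_R d omega with d omega = (∂Q/∂x - ∂P/∂y) dx ∧ dy.
  ∂Q/∂x = 2*x - 3
  ∂P/∂y = 0
  integrand = ∂Q/∂x - ∂P/∂y = 2*x - 3.
Integrating over R: integral_0^1 integral_0^{1-x} (2*x - 3) dy dx = -7/6.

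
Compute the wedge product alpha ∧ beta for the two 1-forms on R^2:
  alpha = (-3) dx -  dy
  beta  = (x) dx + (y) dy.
alpha ∧ beta = (x - 3*y) dx ∧ dy

Distribute the wedge, using dx_i ∧ dx_j = -dx_j ∧ dx_i and dx_i ∧ dx_i = 0. For each pair (i, j) with i < j, the coefficient of dx_i ∧ dx_j in alpha ∧ beta is (alpha_i * beta_j - alpha_j * beta_i). Collecting: alpha ∧ beta = (x - 3*y) dx ∧ dy.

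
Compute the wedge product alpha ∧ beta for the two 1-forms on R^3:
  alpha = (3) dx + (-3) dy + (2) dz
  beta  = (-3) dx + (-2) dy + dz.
alpha ∧ beta = (-15) dx ∧ dy + (9) dx ∧ dz + (1) dy ∧ dz

Distribute the wedge, using dx_i ∧ dx_j = -dx_j ∧ dx_i and dx_i ∧ dx_i = 0. For each pair (i, j) with i < j, the coefficient of dx_i ∧ dx_j in alpha ∧ beta is (alpha_i * beta_j - alpha_j * beta_i). Collecting: alpha ∧ beta = (-15) dx ∧ dy + (9) dx ∧ dz + (1) dy ∧ dz.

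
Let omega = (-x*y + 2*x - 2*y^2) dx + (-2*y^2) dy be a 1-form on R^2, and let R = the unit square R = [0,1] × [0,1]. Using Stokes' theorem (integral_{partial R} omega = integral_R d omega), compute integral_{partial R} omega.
integral_(partial R) omega = 5/2

Stokes: integral_partial_R omega = integral_R d omega with d omega = (∂Q/∂x - ∂P/∂y) dx ∧ dy.
  ∂Q/∂x = 0
  ∂P/∂y = -x - 4*y
  integrand = ∂Q/∂x - ∂P/∂y = x + 4*y.
Integrating over R: integral_0^1 integral_0^1 (x + 4*y) dx dy = 5/2.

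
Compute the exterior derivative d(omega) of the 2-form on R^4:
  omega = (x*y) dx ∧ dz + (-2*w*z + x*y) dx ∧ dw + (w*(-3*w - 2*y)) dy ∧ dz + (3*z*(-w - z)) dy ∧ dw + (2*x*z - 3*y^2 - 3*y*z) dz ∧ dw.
d(omega) = (-x) dx ∧ dy ∧ dz + (-x) dx ∧ dy ∧ dw + (2*w + 2*z) dx ∧ dz ∧ dw + (-3*w - 8*y + 3*z) dy ∧ dz ∧ dw

For a 2-form omega = sum_{i<j} g_{ij} dx_i ∧ dx_j, the exterior derivative is
  d(omega) = sum_{i<j} d(g_{ij}) ∧ dx_i ∧ dx_j = sum_{i<j, k} (∂g_{ij}/∂x_k) dx_k ∧ dx_i ∧ dx_j.
Expand each term, using dx_k ∧ dx_i ∧ dx_j = sgn(permutation) dx_{(a)} ∧ dx_{(b)} ∧ dx_{(c)} with (a < b < c) sorted:
  d(x*y) includes (∂/∂y)(x*y) dy = (x) dy, which multiplied by dx ∧ dz gives (-x) dx ∧ dy ∧ dz
  d(-2*w*z + x*y) includes (∂/∂y)(-2*w*z + x*y) dy = (x) dy, which multiplied by dx ∧ dw gives (-x) dx ∧ dy ∧ dw
  d(-2*w*z + x*y) includes (∂/∂z)(-2*w*z + x*y) dz = (-2*w) dz, which multiplied by dx ∧ dw gives (2*w) dx ∧ dz ∧ dw
  d(w*(-3*w - 2*y)) includes (∂/∂w)(w*(-3*w - 2*y)) dw = (-6*w - 2*y) dw, which multiplied by dy ∧ dz gives (-6*w - 2*y) dy ∧ dz ∧ dw
  d(3*z*(-w - z)) includes (∂/∂z)(3*z*(-w - z)) dz = (-3*w - 6*z) dz, which multiplied by dy ∧ dw gives (3*w + 6*z) dy ∧ dz ∧ dw
  d(2*x*z - 3*y^2 - 3*y*z) includes (∂/∂x)(2*x*z - 3*y^2 - 3*y*z) dx = (2*z) dx, which multiplied by dz ∧ dw gives (2*z) dx ∧ dz ∧ dw
  d(2*x*z - 3*y^2 - 3*y*z) includes (∂/∂y)(2*x*z - 3*y^2 - 3*y*z) dy = (-6*y - 3*z) dy, which multiplied by dz ∧ dw gives (-6*y - 3*z) dy ∧ dz ∧ dw
Collecting like 3-forms: d(omega) = (-x) dx ∧ dy ∧ dz + (-x) dx ∧ dy ∧ dw + (2*w + 2*z) dx ∧ dz ∧ dw + (-3*w - 8*y + 3*z) dy ∧ dz ∧ dw.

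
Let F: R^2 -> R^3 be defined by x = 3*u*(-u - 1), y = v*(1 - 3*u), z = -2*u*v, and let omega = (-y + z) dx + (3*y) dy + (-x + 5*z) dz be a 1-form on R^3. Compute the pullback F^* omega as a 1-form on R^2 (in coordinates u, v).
F^* omega = (v*(-12*u^2 + 47*u*v - 3*u - 9*v + 3)) du + (-6*u^3 + 47*u^2*v - 6*u^2 - 18*u*v + 3*v) dv

Using F^*(f dg) = (f ∘ F) d(g ∘ F), substitute each coordinate x_i by F_i(u, v) in f_i, and replace dx_i by d F_i = (∂F_i/∂u) du + (∂F_i/∂v) dv.
  For the x component: f_1(F) = v*(u - 1); d F_1 = (-6*u - 3) du + (0) dv
  For the y component: f_2(F) = 3*v*(1 - 3*u); d F_2 = (-3*v) du + (1 - 3*u) dv
  For the z component: f_3(F) = u*(3*u - 10*v + 3); d F_3 = (-2*v) du + (-2*u) dv
Combining and collecting du, dv coefficients:
  coeff of du: v*(-12*u^2 + 47*u*v - 3*u - 9*v + 3)
  coeff of dv: -6*u^3 + 47*u^2*v - 6*u^2 - 18*u*v + 3*v
F^* omega = (v*(-12*u^2 + 47*u*v - 3*u - 9*v + 3)) du + (-6*u^3 + 47*u^2*v - 6*u^2 - 18*u*v + 3*v) dv.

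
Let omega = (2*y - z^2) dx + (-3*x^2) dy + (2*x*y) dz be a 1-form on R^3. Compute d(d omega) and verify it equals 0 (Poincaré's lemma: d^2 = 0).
d(d omega) = 0

Step 1: d omega = sum_{i<j} (∂f_j/∂x_i - ∂f_i/∂x_j) dx_i ∧ dx_j:
  coeff of dx ∧ dy: -6*x - 2
  coeff of dx ∧ dz: 2*y + 2*z
  coeff of dy ∧ dz: 2*x
Step 2: Apply d again to each 2-form coefficient. The only possible 3-form in R^3 is dx ∧ dy ∧ dz, with coefficient
  ∂(coeff of dy∧dz)/∂x - ∂(coeff of dx∧dz)/∂y + ∂(coeff of dx∧dy)/∂z
  = ∂/∂x (2*x) - ∂/∂y (2*y + 2*z) + ∂/∂z (-6*x - 2).
Each of these terms simplifies to sums of mixed partials that cancel in pairs. The result is 0 (by equality of mixed partials for smooth functions — Schwarz / Clairaut).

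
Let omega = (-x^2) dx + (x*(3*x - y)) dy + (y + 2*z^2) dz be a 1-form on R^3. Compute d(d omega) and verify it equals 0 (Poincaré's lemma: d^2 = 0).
d(d omega) = 0

Step 1: d omega = sum_{i<j} (∂f_j/∂x_i - ∂f_i/∂x_j) dx_i ∧ dx_j:
  coeff of dx ∧ dy: 6*x - y
  coeff of dx ∧ dz: 0
  coeff of dy ∧ dz: 1
Step 2: Apply d again to each 2-form coefficient. The only possible 3-form in R^3 is dx ∧ dy ∧ dz, with coefficient
  ∂(coeff of dy∧dz)/∂x - ∂(coeff of dx∧dz)/∂y + ∂(coeff of dx∧dy)/∂z
  = ∂/∂x (1) - ∂/∂y (0) + ∂/∂z (6*x - y).
Each of these terms simplifies to sums of mixed partials that cancel in pairs. The result is 0 (by equality of mixed partials for smooth functions — Schwarz / Clairaut).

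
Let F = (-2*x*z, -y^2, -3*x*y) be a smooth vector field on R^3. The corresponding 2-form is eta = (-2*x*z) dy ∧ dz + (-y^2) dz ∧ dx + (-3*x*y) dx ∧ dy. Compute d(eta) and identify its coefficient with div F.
d(eta) = (-2*y - 2*z) dx ∧ dy ∧ dz; div F = -2*y - 2*z

For a 2-form in R^3 of the form above, applying d gives a 3-form with coefficient ∂P/∂x + ∂Q/∂y + ∂R/∂z:
  ∂P/∂x = -2*z
  ∂Q/∂y = -2*y
  ∂R/∂z = 0
Sum = -2*y - 2*z, which is exactly div F.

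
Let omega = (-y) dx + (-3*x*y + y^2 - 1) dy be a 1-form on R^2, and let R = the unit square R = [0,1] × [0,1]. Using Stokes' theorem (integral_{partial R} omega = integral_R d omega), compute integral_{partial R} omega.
integral_(partial R) omega = -1/2

Stokes: integral_partial_R omega = integral_R d omega with d omega = (∂Q/∂x - ∂P/∂y) dx ∧ dy.
  ∂Q/∂x = -3*y
  ∂P/∂y = -1
  integrand = ∂Q/∂x - ∂P/∂y = 1 - 3*y.
Integrating over R: integral_0^1 integral_0^1 (1 - 3*y) dx dy = -1/2.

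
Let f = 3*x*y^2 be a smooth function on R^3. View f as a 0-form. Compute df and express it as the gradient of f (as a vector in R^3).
df = (3*y^2) dx + (6*x*y) dy + (0) dz; grad f = (3*y^2, 6*x*y, 0)

For a 0-form f, d f = (∂f/∂x) dx + (∂f/∂y) dy + (∂f/∂z) dz. The components of the vector representation are exactly the entries of grad f in Cartesian coordinates:
  ∂f/∂x = 3*y^2
  ∂f/∂y = 6*x*y
  ∂f/∂z = 0.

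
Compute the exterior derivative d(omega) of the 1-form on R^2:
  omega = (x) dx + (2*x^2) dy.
d(omega) = (4*x) dx ∧ dy

For a 1-form omega = sum_i f_i dx_i, the exterior derivative is
  d(omega) = sum_{i < j} (∂f_j/∂x_i - ∂f_i/∂x_j) dx_i ∧ dx_j.
  coefficient of dx ∧ dy: ∂f_2/∂x - ∂f_1/∂y = ∂(2*x^2)/∂x - ∂(x)/∂y = 4*x
Assembling: d(omega) = (4*x) dx ∧ dy.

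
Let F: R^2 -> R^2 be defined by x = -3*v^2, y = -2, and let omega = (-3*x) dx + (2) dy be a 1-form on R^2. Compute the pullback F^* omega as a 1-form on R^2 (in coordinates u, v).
F^* omega = (-54*v^3) dv

Using F^*(f dg) = (f ∘ F) d(g ∘ F), substitute each coordinate x_i by F_i(u, v) in f_i, and replace dx_i by d F_i = (∂F_i/∂u) du + (∂F_i/∂v) dv.
  For the x component: f_1(F) = 9*v^2; d F_1 = (0) du + (-6*v) dv
  For the y component: f_2(F) = 2; d F_2 = (0) du + (0) dv
Combining and collecting du, dv coefficients:
  coeff of du: 0
  coeff of dv: -54*v^3
F^* omega = (-54*v^3) dv.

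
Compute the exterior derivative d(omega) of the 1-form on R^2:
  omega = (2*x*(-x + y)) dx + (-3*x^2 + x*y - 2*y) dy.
d(omega) = (-8*x + y) dx ∧ dy

For a 1-form omega = sum_i f_i dx_i, the exterior derivative is
  d(omega) = sum_{i < j} (∂f_j/∂x_i - ∂f_i/∂x_j) dx_i ∧ dx_j.
  coefficient of dx ∧ dy: ∂f_2/∂x - ∂f_1/∂y = ∂(-3*x^2 + x*y - 2*y)/∂x - ∂(2*x*(-x + y))/∂y = -8*x + y
Assembling: d(omega) = (-8*x + y) dx ∧ dy.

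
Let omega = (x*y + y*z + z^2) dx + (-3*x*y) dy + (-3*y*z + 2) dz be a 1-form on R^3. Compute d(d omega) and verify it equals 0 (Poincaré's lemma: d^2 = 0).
d(d omega) = 0

Step 1: d omega = sum_{i<j} (∂f_j/∂x_i - ∂f_i/∂x_j) dx_i ∧ dx_j:
  coeff of dx ∧ dy: -x - 3*y - z
  coeff of dx ∧ dz: -y - 2*z
  coeff of dy ∧ dz: -3*z
Step 2: Apply d again to each 2-form coefficient. The only possible 3-form in R^3 is dx ∧ dy ∧ dz, with coefficient
  ∂(coeff of dy∧dz)/∂x - ∂(coeff of dx∧dz)/∂y + ∂(coeff of dx∧dy)/∂z
  = ∂/∂x (-3*z) - ∂/∂y (-y - 2*z) + ∂/∂z (-x - 3*y - z).
Each of these terms simplifies to sums of mixed partials that cancel in pairs. The result is 0 (by equality of mixed partials for smooth functions — Schwarz / Clairaut).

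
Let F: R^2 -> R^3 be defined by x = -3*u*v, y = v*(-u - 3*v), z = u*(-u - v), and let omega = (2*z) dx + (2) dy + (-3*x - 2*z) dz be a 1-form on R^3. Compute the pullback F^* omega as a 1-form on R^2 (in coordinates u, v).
F^* omega = (-4*u^3 - 18*u^2*v - 5*u*v^2 - 2*v) du + (4*u^3 - 5*u^2*v - 2*u - 12*v) dv

Using F^*(f dg) = (f ∘ F) d(g ∘ F), substitute each coordinate x_i by F_i(u, v) in f_i, and replace dx_i by d F_i = (∂F_i/∂u) du + (∂F_i/∂v) dv.
  For the x component: f_1(F) = 2*u*(-u - v); d F_1 = (-3*v) du + (-3*u) dv
  For the y component: f_2(F) = 2; d F_2 = (-v) du + (-u - 6*v) dv
  For the z component: f_3(F) = u*(2*u + 11*v); d F_3 = (-2*u - v) du + (-u) dv
Combining and collecting du, dv coefficients:
  coeff of du: -4*u^3 - 18*u^2*v - 5*u*v^2 - 2*v
  coeff of dv: 4*u^3 - 5*u^2*v - 2*u - 12*v
F^* omega = (-4*u^3 - 18*u^2*v - 5*u*v^2 - 2*v) du + (4*u^3 - 5*u^2*v - 2*u - 12*v) dv.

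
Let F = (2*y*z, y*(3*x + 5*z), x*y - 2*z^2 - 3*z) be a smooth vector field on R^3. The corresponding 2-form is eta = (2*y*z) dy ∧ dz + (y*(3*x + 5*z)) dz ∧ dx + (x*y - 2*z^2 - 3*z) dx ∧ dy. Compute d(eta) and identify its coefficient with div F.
d(eta) = (3*x + z - 3) dx ∧ dy ∧ dz; div F = 3*x + z - 3

For a 2-form in R^3 of the form above, applying d gives a 3-form with coefficient ∂P/∂x + ∂Q/∂y + ∂R/∂z:
  ∂P/∂x = 0
  ∂Q/∂y = 3*x + 5*z
  ∂R/∂z = -4*z - 3
Sum = 3*x + z - 3, which is exactly div F.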